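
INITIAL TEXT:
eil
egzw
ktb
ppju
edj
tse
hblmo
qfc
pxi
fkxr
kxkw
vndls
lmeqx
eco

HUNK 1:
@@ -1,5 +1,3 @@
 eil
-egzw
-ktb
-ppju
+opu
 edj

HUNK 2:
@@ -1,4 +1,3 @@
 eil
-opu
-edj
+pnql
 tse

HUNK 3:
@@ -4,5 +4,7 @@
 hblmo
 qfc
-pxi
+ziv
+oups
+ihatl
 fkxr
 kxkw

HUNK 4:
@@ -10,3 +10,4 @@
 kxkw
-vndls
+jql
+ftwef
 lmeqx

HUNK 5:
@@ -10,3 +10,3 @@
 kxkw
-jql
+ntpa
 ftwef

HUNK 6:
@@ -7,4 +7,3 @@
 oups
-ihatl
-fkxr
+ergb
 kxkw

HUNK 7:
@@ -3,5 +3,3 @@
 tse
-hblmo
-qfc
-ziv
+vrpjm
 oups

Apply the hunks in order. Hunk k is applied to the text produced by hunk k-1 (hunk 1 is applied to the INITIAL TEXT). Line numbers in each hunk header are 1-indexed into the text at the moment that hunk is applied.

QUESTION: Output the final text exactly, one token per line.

Answer: eil
pnql
tse
vrpjm
oups
ergb
kxkw
ntpa
ftwef
lmeqx
eco

Derivation:
Hunk 1: at line 1 remove [egzw,ktb,ppju] add [opu] -> 12 lines: eil opu edj tse hblmo qfc pxi fkxr kxkw vndls lmeqx eco
Hunk 2: at line 1 remove [opu,edj] add [pnql] -> 11 lines: eil pnql tse hblmo qfc pxi fkxr kxkw vndls lmeqx eco
Hunk 3: at line 4 remove [pxi] add [ziv,oups,ihatl] -> 13 lines: eil pnql tse hblmo qfc ziv oups ihatl fkxr kxkw vndls lmeqx eco
Hunk 4: at line 10 remove [vndls] add [jql,ftwef] -> 14 lines: eil pnql tse hblmo qfc ziv oups ihatl fkxr kxkw jql ftwef lmeqx eco
Hunk 5: at line 10 remove [jql] add [ntpa] -> 14 lines: eil pnql tse hblmo qfc ziv oups ihatl fkxr kxkw ntpa ftwef lmeqx eco
Hunk 6: at line 7 remove [ihatl,fkxr] add [ergb] -> 13 lines: eil pnql tse hblmo qfc ziv oups ergb kxkw ntpa ftwef lmeqx eco
Hunk 7: at line 3 remove [hblmo,qfc,ziv] add [vrpjm] -> 11 lines: eil pnql tse vrpjm oups ergb kxkw ntpa ftwef lmeqx eco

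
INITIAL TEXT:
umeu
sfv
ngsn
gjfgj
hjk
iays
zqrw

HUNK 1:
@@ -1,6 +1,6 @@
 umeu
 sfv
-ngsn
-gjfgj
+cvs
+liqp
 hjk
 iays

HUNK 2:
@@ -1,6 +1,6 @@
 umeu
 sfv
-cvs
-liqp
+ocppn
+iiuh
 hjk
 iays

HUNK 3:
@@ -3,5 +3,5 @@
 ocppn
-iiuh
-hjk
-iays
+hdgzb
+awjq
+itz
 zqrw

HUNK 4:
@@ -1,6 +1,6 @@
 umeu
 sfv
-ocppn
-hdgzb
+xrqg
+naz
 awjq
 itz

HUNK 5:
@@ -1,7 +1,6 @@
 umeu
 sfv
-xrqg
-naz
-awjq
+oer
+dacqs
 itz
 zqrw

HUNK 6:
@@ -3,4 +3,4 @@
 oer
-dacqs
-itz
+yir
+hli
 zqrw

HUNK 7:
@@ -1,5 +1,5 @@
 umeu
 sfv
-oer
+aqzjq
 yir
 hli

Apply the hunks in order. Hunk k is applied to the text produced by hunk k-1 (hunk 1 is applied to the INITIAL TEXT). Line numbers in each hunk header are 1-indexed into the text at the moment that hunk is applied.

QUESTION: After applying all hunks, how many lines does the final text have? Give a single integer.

Answer: 6

Derivation:
Hunk 1: at line 1 remove [ngsn,gjfgj] add [cvs,liqp] -> 7 lines: umeu sfv cvs liqp hjk iays zqrw
Hunk 2: at line 1 remove [cvs,liqp] add [ocppn,iiuh] -> 7 lines: umeu sfv ocppn iiuh hjk iays zqrw
Hunk 3: at line 3 remove [iiuh,hjk,iays] add [hdgzb,awjq,itz] -> 7 lines: umeu sfv ocppn hdgzb awjq itz zqrw
Hunk 4: at line 1 remove [ocppn,hdgzb] add [xrqg,naz] -> 7 lines: umeu sfv xrqg naz awjq itz zqrw
Hunk 5: at line 1 remove [xrqg,naz,awjq] add [oer,dacqs] -> 6 lines: umeu sfv oer dacqs itz zqrw
Hunk 6: at line 3 remove [dacqs,itz] add [yir,hli] -> 6 lines: umeu sfv oer yir hli zqrw
Hunk 7: at line 1 remove [oer] add [aqzjq] -> 6 lines: umeu sfv aqzjq yir hli zqrw
Final line count: 6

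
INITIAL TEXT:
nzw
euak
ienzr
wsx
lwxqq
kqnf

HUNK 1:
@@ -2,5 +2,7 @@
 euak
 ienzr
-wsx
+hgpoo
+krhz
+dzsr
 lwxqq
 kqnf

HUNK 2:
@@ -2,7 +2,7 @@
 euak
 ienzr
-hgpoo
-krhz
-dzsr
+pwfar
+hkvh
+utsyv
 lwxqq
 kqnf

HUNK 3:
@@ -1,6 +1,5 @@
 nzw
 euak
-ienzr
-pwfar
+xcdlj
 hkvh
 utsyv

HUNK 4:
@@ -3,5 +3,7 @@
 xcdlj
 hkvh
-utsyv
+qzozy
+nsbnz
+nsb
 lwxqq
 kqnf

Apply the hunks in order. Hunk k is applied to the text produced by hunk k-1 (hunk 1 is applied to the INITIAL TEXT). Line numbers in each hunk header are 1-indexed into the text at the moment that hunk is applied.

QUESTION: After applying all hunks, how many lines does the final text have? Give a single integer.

Answer: 9

Derivation:
Hunk 1: at line 2 remove [wsx] add [hgpoo,krhz,dzsr] -> 8 lines: nzw euak ienzr hgpoo krhz dzsr lwxqq kqnf
Hunk 2: at line 2 remove [hgpoo,krhz,dzsr] add [pwfar,hkvh,utsyv] -> 8 lines: nzw euak ienzr pwfar hkvh utsyv lwxqq kqnf
Hunk 3: at line 1 remove [ienzr,pwfar] add [xcdlj] -> 7 lines: nzw euak xcdlj hkvh utsyv lwxqq kqnf
Hunk 4: at line 3 remove [utsyv] add [qzozy,nsbnz,nsb] -> 9 lines: nzw euak xcdlj hkvh qzozy nsbnz nsb lwxqq kqnf
Final line count: 9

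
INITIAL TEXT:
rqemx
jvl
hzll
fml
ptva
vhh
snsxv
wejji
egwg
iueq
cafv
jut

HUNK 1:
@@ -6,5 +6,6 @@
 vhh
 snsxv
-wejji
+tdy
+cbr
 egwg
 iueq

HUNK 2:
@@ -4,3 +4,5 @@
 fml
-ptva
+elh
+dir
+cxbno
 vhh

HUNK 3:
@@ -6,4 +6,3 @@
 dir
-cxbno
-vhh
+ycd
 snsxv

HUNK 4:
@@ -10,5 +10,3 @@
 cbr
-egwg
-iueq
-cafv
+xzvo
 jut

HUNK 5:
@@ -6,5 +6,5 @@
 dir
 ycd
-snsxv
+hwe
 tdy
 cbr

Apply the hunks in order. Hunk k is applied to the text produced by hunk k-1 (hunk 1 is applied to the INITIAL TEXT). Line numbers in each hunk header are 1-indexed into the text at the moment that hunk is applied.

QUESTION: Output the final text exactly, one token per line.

Hunk 1: at line 6 remove [wejji] add [tdy,cbr] -> 13 lines: rqemx jvl hzll fml ptva vhh snsxv tdy cbr egwg iueq cafv jut
Hunk 2: at line 4 remove [ptva] add [elh,dir,cxbno] -> 15 lines: rqemx jvl hzll fml elh dir cxbno vhh snsxv tdy cbr egwg iueq cafv jut
Hunk 3: at line 6 remove [cxbno,vhh] add [ycd] -> 14 lines: rqemx jvl hzll fml elh dir ycd snsxv tdy cbr egwg iueq cafv jut
Hunk 4: at line 10 remove [egwg,iueq,cafv] add [xzvo] -> 12 lines: rqemx jvl hzll fml elh dir ycd snsxv tdy cbr xzvo jut
Hunk 5: at line 6 remove [snsxv] add [hwe] -> 12 lines: rqemx jvl hzll fml elh dir ycd hwe tdy cbr xzvo jut

Answer: rqemx
jvl
hzll
fml
elh
dir
ycd
hwe
tdy
cbr
xzvo
jut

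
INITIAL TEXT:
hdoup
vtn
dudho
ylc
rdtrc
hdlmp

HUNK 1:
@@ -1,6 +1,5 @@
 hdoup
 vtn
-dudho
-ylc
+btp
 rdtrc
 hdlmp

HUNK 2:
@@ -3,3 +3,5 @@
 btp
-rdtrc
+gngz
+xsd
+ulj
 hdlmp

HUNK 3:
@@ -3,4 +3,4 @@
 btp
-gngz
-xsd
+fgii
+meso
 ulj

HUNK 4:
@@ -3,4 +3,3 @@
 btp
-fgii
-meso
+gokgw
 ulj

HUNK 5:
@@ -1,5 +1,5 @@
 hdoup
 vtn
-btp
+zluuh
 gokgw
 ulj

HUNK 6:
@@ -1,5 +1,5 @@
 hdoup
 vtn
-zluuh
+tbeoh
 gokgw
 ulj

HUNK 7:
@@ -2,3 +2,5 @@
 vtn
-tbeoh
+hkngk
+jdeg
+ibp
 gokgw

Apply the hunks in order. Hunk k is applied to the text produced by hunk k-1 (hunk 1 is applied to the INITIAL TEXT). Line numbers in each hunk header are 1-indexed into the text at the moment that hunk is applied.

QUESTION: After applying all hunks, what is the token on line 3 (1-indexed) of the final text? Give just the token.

Hunk 1: at line 1 remove [dudho,ylc] add [btp] -> 5 lines: hdoup vtn btp rdtrc hdlmp
Hunk 2: at line 3 remove [rdtrc] add [gngz,xsd,ulj] -> 7 lines: hdoup vtn btp gngz xsd ulj hdlmp
Hunk 3: at line 3 remove [gngz,xsd] add [fgii,meso] -> 7 lines: hdoup vtn btp fgii meso ulj hdlmp
Hunk 4: at line 3 remove [fgii,meso] add [gokgw] -> 6 lines: hdoup vtn btp gokgw ulj hdlmp
Hunk 5: at line 1 remove [btp] add [zluuh] -> 6 lines: hdoup vtn zluuh gokgw ulj hdlmp
Hunk 6: at line 1 remove [zluuh] add [tbeoh] -> 6 lines: hdoup vtn tbeoh gokgw ulj hdlmp
Hunk 7: at line 2 remove [tbeoh] add [hkngk,jdeg,ibp] -> 8 lines: hdoup vtn hkngk jdeg ibp gokgw ulj hdlmp
Final line 3: hkngk

Answer: hkngk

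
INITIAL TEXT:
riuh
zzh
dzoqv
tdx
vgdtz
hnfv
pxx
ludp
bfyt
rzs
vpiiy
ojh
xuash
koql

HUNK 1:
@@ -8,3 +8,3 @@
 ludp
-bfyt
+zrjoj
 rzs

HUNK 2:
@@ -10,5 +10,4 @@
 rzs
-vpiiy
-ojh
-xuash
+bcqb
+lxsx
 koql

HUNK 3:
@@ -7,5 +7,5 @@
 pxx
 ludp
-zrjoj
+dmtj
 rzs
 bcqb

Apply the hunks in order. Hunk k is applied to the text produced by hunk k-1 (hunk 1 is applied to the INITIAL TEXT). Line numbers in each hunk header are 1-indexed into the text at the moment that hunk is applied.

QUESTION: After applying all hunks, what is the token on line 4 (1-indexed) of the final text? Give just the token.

Hunk 1: at line 8 remove [bfyt] add [zrjoj] -> 14 lines: riuh zzh dzoqv tdx vgdtz hnfv pxx ludp zrjoj rzs vpiiy ojh xuash koql
Hunk 2: at line 10 remove [vpiiy,ojh,xuash] add [bcqb,lxsx] -> 13 lines: riuh zzh dzoqv tdx vgdtz hnfv pxx ludp zrjoj rzs bcqb lxsx koql
Hunk 3: at line 7 remove [zrjoj] add [dmtj] -> 13 lines: riuh zzh dzoqv tdx vgdtz hnfv pxx ludp dmtj rzs bcqb lxsx koql
Final line 4: tdx

Answer: tdx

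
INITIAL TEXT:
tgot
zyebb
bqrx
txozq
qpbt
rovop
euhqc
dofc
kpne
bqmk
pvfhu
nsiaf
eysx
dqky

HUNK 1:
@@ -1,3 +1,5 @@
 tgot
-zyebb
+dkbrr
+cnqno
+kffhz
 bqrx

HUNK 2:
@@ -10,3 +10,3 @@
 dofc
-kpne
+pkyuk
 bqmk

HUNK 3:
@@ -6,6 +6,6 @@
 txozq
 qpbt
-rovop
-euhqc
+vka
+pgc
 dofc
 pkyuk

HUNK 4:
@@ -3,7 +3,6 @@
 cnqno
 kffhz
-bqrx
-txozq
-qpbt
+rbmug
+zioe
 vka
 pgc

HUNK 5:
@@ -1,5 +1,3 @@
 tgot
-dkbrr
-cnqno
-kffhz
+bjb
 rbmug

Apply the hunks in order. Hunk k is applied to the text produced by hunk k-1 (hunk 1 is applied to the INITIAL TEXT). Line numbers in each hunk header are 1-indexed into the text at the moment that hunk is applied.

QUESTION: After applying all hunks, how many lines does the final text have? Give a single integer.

Answer: 13

Derivation:
Hunk 1: at line 1 remove [zyebb] add [dkbrr,cnqno,kffhz] -> 16 lines: tgot dkbrr cnqno kffhz bqrx txozq qpbt rovop euhqc dofc kpne bqmk pvfhu nsiaf eysx dqky
Hunk 2: at line 10 remove [kpne] add [pkyuk] -> 16 lines: tgot dkbrr cnqno kffhz bqrx txozq qpbt rovop euhqc dofc pkyuk bqmk pvfhu nsiaf eysx dqky
Hunk 3: at line 6 remove [rovop,euhqc] add [vka,pgc] -> 16 lines: tgot dkbrr cnqno kffhz bqrx txozq qpbt vka pgc dofc pkyuk bqmk pvfhu nsiaf eysx dqky
Hunk 4: at line 3 remove [bqrx,txozq,qpbt] add [rbmug,zioe] -> 15 lines: tgot dkbrr cnqno kffhz rbmug zioe vka pgc dofc pkyuk bqmk pvfhu nsiaf eysx dqky
Hunk 5: at line 1 remove [dkbrr,cnqno,kffhz] add [bjb] -> 13 lines: tgot bjb rbmug zioe vka pgc dofc pkyuk bqmk pvfhu nsiaf eysx dqky
Final line count: 13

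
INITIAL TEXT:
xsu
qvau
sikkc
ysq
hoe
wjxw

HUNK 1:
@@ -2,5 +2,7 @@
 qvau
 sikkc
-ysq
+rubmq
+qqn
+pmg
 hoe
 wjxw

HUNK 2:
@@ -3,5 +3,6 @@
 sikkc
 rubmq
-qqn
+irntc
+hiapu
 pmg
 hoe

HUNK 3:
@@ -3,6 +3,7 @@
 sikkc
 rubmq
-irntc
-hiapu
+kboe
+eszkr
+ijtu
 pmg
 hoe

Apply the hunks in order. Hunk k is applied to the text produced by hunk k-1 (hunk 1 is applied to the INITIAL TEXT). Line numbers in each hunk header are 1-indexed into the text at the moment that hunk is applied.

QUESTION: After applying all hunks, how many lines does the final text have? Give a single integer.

Hunk 1: at line 2 remove [ysq] add [rubmq,qqn,pmg] -> 8 lines: xsu qvau sikkc rubmq qqn pmg hoe wjxw
Hunk 2: at line 3 remove [qqn] add [irntc,hiapu] -> 9 lines: xsu qvau sikkc rubmq irntc hiapu pmg hoe wjxw
Hunk 3: at line 3 remove [irntc,hiapu] add [kboe,eszkr,ijtu] -> 10 lines: xsu qvau sikkc rubmq kboe eszkr ijtu pmg hoe wjxw
Final line count: 10

Answer: 10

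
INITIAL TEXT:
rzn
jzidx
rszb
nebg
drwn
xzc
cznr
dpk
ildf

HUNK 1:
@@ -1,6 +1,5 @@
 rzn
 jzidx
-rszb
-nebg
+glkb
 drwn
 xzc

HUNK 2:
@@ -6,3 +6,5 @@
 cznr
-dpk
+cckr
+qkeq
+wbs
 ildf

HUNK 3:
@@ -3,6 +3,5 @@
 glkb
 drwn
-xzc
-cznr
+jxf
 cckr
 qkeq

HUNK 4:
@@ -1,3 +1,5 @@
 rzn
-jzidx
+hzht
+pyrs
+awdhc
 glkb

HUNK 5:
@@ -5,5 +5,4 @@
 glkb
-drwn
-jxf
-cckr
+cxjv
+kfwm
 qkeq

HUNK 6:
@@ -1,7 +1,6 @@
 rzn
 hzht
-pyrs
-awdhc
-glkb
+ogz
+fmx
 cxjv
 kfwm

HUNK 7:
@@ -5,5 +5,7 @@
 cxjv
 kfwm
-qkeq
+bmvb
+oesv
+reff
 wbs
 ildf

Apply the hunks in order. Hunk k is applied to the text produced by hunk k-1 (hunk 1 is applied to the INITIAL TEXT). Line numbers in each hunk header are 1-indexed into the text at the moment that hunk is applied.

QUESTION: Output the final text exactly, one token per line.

Answer: rzn
hzht
ogz
fmx
cxjv
kfwm
bmvb
oesv
reff
wbs
ildf

Derivation:
Hunk 1: at line 1 remove [rszb,nebg] add [glkb] -> 8 lines: rzn jzidx glkb drwn xzc cznr dpk ildf
Hunk 2: at line 6 remove [dpk] add [cckr,qkeq,wbs] -> 10 lines: rzn jzidx glkb drwn xzc cznr cckr qkeq wbs ildf
Hunk 3: at line 3 remove [xzc,cznr] add [jxf] -> 9 lines: rzn jzidx glkb drwn jxf cckr qkeq wbs ildf
Hunk 4: at line 1 remove [jzidx] add [hzht,pyrs,awdhc] -> 11 lines: rzn hzht pyrs awdhc glkb drwn jxf cckr qkeq wbs ildf
Hunk 5: at line 5 remove [drwn,jxf,cckr] add [cxjv,kfwm] -> 10 lines: rzn hzht pyrs awdhc glkb cxjv kfwm qkeq wbs ildf
Hunk 6: at line 1 remove [pyrs,awdhc,glkb] add [ogz,fmx] -> 9 lines: rzn hzht ogz fmx cxjv kfwm qkeq wbs ildf
Hunk 7: at line 5 remove [qkeq] add [bmvb,oesv,reff] -> 11 lines: rzn hzht ogz fmx cxjv kfwm bmvb oesv reff wbs ildf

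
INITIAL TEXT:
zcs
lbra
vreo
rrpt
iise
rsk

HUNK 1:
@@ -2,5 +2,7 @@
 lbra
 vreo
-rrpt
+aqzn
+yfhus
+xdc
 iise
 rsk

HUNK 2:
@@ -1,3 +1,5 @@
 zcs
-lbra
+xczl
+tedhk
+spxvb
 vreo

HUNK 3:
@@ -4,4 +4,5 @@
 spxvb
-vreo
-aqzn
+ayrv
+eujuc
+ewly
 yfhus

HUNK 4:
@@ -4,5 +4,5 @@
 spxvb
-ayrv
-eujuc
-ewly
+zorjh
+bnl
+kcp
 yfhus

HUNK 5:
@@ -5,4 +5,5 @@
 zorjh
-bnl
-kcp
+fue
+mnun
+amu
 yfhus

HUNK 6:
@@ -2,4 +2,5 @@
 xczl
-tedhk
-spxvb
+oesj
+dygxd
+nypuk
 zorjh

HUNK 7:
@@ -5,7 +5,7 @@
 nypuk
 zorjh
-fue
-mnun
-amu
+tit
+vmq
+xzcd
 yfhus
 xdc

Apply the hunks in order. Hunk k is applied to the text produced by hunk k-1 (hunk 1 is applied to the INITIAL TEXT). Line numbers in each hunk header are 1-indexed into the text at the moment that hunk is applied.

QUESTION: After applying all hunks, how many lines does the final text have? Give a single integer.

Hunk 1: at line 2 remove [rrpt] add [aqzn,yfhus,xdc] -> 8 lines: zcs lbra vreo aqzn yfhus xdc iise rsk
Hunk 2: at line 1 remove [lbra] add [xczl,tedhk,spxvb] -> 10 lines: zcs xczl tedhk spxvb vreo aqzn yfhus xdc iise rsk
Hunk 3: at line 4 remove [vreo,aqzn] add [ayrv,eujuc,ewly] -> 11 lines: zcs xczl tedhk spxvb ayrv eujuc ewly yfhus xdc iise rsk
Hunk 4: at line 4 remove [ayrv,eujuc,ewly] add [zorjh,bnl,kcp] -> 11 lines: zcs xczl tedhk spxvb zorjh bnl kcp yfhus xdc iise rsk
Hunk 5: at line 5 remove [bnl,kcp] add [fue,mnun,amu] -> 12 lines: zcs xczl tedhk spxvb zorjh fue mnun amu yfhus xdc iise rsk
Hunk 6: at line 2 remove [tedhk,spxvb] add [oesj,dygxd,nypuk] -> 13 lines: zcs xczl oesj dygxd nypuk zorjh fue mnun amu yfhus xdc iise rsk
Hunk 7: at line 5 remove [fue,mnun,amu] add [tit,vmq,xzcd] -> 13 lines: zcs xczl oesj dygxd nypuk zorjh tit vmq xzcd yfhus xdc iise rsk
Final line count: 13

Answer: 13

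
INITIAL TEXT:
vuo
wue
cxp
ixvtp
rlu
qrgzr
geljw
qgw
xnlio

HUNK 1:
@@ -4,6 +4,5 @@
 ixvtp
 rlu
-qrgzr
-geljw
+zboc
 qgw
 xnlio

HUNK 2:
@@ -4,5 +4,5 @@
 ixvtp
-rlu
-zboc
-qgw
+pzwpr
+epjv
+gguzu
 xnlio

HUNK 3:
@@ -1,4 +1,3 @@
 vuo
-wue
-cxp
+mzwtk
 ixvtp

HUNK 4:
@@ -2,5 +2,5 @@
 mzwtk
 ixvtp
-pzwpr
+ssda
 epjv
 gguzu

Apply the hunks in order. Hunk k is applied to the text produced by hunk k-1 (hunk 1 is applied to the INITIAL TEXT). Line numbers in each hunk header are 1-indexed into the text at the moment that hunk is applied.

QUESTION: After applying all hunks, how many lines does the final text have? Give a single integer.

Hunk 1: at line 4 remove [qrgzr,geljw] add [zboc] -> 8 lines: vuo wue cxp ixvtp rlu zboc qgw xnlio
Hunk 2: at line 4 remove [rlu,zboc,qgw] add [pzwpr,epjv,gguzu] -> 8 lines: vuo wue cxp ixvtp pzwpr epjv gguzu xnlio
Hunk 3: at line 1 remove [wue,cxp] add [mzwtk] -> 7 lines: vuo mzwtk ixvtp pzwpr epjv gguzu xnlio
Hunk 4: at line 2 remove [pzwpr] add [ssda] -> 7 lines: vuo mzwtk ixvtp ssda epjv gguzu xnlio
Final line count: 7

Answer: 7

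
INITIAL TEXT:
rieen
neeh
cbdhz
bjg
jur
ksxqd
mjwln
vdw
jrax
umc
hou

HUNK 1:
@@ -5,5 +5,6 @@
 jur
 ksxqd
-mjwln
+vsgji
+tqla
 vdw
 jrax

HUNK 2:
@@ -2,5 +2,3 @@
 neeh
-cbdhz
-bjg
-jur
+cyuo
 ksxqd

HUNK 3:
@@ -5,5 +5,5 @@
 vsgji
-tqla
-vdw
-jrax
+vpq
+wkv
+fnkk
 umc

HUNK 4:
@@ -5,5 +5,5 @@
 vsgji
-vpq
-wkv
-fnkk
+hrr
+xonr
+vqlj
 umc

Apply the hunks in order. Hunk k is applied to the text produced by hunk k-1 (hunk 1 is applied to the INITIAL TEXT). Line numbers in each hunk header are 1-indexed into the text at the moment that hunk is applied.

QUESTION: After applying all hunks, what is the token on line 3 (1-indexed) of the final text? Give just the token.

Answer: cyuo

Derivation:
Hunk 1: at line 5 remove [mjwln] add [vsgji,tqla] -> 12 lines: rieen neeh cbdhz bjg jur ksxqd vsgji tqla vdw jrax umc hou
Hunk 2: at line 2 remove [cbdhz,bjg,jur] add [cyuo] -> 10 lines: rieen neeh cyuo ksxqd vsgji tqla vdw jrax umc hou
Hunk 3: at line 5 remove [tqla,vdw,jrax] add [vpq,wkv,fnkk] -> 10 lines: rieen neeh cyuo ksxqd vsgji vpq wkv fnkk umc hou
Hunk 4: at line 5 remove [vpq,wkv,fnkk] add [hrr,xonr,vqlj] -> 10 lines: rieen neeh cyuo ksxqd vsgji hrr xonr vqlj umc hou
Final line 3: cyuo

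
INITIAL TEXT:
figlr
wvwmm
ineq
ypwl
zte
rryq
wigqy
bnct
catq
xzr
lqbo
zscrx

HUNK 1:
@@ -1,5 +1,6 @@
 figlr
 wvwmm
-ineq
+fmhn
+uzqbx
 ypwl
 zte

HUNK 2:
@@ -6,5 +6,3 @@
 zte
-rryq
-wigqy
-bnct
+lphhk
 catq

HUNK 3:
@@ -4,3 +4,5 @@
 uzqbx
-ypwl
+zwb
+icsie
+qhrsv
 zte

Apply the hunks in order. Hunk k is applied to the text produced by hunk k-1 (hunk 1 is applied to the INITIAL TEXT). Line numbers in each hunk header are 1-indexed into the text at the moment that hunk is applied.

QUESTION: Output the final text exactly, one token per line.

Hunk 1: at line 1 remove [ineq] add [fmhn,uzqbx] -> 13 lines: figlr wvwmm fmhn uzqbx ypwl zte rryq wigqy bnct catq xzr lqbo zscrx
Hunk 2: at line 6 remove [rryq,wigqy,bnct] add [lphhk] -> 11 lines: figlr wvwmm fmhn uzqbx ypwl zte lphhk catq xzr lqbo zscrx
Hunk 3: at line 4 remove [ypwl] add [zwb,icsie,qhrsv] -> 13 lines: figlr wvwmm fmhn uzqbx zwb icsie qhrsv zte lphhk catq xzr lqbo zscrx

Answer: figlr
wvwmm
fmhn
uzqbx
zwb
icsie
qhrsv
zte
lphhk
catq
xzr
lqbo
zscrx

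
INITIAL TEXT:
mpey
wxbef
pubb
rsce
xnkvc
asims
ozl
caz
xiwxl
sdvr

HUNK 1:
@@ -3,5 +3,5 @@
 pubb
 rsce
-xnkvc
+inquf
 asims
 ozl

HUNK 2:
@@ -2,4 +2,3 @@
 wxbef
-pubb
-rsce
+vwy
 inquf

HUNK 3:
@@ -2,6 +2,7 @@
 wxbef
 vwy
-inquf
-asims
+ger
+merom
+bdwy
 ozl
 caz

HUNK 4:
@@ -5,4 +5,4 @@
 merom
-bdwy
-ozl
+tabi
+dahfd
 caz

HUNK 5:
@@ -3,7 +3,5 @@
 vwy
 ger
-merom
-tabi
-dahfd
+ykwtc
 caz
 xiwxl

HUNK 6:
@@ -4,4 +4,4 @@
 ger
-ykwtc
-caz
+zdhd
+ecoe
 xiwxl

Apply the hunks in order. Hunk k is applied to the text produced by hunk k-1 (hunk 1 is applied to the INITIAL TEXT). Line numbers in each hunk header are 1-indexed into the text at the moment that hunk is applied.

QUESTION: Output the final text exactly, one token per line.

Answer: mpey
wxbef
vwy
ger
zdhd
ecoe
xiwxl
sdvr

Derivation:
Hunk 1: at line 3 remove [xnkvc] add [inquf] -> 10 lines: mpey wxbef pubb rsce inquf asims ozl caz xiwxl sdvr
Hunk 2: at line 2 remove [pubb,rsce] add [vwy] -> 9 lines: mpey wxbef vwy inquf asims ozl caz xiwxl sdvr
Hunk 3: at line 2 remove [inquf,asims] add [ger,merom,bdwy] -> 10 lines: mpey wxbef vwy ger merom bdwy ozl caz xiwxl sdvr
Hunk 4: at line 5 remove [bdwy,ozl] add [tabi,dahfd] -> 10 lines: mpey wxbef vwy ger merom tabi dahfd caz xiwxl sdvr
Hunk 5: at line 3 remove [merom,tabi,dahfd] add [ykwtc] -> 8 lines: mpey wxbef vwy ger ykwtc caz xiwxl sdvr
Hunk 6: at line 4 remove [ykwtc,caz] add [zdhd,ecoe] -> 8 lines: mpey wxbef vwy ger zdhd ecoe xiwxl sdvr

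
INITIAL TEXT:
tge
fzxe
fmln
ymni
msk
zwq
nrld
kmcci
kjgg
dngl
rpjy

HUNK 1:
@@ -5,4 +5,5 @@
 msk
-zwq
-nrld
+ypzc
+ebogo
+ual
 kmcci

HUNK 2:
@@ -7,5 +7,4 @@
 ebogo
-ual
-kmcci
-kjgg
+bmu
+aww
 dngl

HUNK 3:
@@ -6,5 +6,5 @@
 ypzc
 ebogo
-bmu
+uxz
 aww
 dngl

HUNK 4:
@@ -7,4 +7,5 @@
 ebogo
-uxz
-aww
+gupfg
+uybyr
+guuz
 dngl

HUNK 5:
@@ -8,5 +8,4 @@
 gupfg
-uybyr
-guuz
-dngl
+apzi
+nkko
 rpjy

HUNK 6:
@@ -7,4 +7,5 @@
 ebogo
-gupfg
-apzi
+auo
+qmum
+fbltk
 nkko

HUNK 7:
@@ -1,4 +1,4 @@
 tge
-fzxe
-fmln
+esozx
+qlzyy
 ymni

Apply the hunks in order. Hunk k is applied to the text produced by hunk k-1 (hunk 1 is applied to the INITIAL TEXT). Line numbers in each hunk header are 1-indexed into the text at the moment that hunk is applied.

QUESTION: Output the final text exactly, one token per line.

Answer: tge
esozx
qlzyy
ymni
msk
ypzc
ebogo
auo
qmum
fbltk
nkko
rpjy

Derivation:
Hunk 1: at line 5 remove [zwq,nrld] add [ypzc,ebogo,ual] -> 12 lines: tge fzxe fmln ymni msk ypzc ebogo ual kmcci kjgg dngl rpjy
Hunk 2: at line 7 remove [ual,kmcci,kjgg] add [bmu,aww] -> 11 lines: tge fzxe fmln ymni msk ypzc ebogo bmu aww dngl rpjy
Hunk 3: at line 6 remove [bmu] add [uxz] -> 11 lines: tge fzxe fmln ymni msk ypzc ebogo uxz aww dngl rpjy
Hunk 4: at line 7 remove [uxz,aww] add [gupfg,uybyr,guuz] -> 12 lines: tge fzxe fmln ymni msk ypzc ebogo gupfg uybyr guuz dngl rpjy
Hunk 5: at line 8 remove [uybyr,guuz,dngl] add [apzi,nkko] -> 11 lines: tge fzxe fmln ymni msk ypzc ebogo gupfg apzi nkko rpjy
Hunk 6: at line 7 remove [gupfg,apzi] add [auo,qmum,fbltk] -> 12 lines: tge fzxe fmln ymni msk ypzc ebogo auo qmum fbltk nkko rpjy
Hunk 7: at line 1 remove [fzxe,fmln] add [esozx,qlzyy] -> 12 lines: tge esozx qlzyy ymni msk ypzc ebogo auo qmum fbltk nkko rpjy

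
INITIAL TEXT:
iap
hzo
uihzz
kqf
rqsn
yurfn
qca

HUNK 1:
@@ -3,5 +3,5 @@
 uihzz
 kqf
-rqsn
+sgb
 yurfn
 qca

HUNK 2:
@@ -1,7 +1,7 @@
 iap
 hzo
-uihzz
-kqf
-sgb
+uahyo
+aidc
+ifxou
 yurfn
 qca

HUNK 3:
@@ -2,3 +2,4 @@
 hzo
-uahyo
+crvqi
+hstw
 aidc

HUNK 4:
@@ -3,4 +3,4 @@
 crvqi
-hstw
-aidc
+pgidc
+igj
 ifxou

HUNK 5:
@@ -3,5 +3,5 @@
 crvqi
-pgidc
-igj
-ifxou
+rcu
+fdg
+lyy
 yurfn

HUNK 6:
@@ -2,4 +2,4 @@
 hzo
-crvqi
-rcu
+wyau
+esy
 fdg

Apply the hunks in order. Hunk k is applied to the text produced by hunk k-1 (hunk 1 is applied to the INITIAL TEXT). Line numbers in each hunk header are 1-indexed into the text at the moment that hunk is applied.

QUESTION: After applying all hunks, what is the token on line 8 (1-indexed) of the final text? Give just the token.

Hunk 1: at line 3 remove [rqsn] add [sgb] -> 7 lines: iap hzo uihzz kqf sgb yurfn qca
Hunk 2: at line 1 remove [uihzz,kqf,sgb] add [uahyo,aidc,ifxou] -> 7 lines: iap hzo uahyo aidc ifxou yurfn qca
Hunk 3: at line 2 remove [uahyo] add [crvqi,hstw] -> 8 lines: iap hzo crvqi hstw aidc ifxou yurfn qca
Hunk 4: at line 3 remove [hstw,aidc] add [pgidc,igj] -> 8 lines: iap hzo crvqi pgidc igj ifxou yurfn qca
Hunk 5: at line 3 remove [pgidc,igj,ifxou] add [rcu,fdg,lyy] -> 8 lines: iap hzo crvqi rcu fdg lyy yurfn qca
Hunk 6: at line 2 remove [crvqi,rcu] add [wyau,esy] -> 8 lines: iap hzo wyau esy fdg lyy yurfn qca
Final line 8: qca

Answer: qca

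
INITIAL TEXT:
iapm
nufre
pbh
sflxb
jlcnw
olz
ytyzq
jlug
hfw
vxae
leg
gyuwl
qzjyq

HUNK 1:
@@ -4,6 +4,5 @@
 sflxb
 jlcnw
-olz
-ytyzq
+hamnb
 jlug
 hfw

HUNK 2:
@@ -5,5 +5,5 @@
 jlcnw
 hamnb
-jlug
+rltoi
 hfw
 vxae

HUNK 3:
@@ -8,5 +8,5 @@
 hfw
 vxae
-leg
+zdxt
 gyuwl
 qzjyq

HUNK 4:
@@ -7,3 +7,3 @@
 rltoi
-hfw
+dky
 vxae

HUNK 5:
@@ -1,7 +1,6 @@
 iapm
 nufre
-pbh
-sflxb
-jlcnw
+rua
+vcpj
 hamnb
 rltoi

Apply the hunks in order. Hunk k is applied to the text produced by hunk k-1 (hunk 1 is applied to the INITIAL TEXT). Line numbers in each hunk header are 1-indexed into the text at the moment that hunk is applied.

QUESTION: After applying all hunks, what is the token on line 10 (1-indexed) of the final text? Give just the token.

Hunk 1: at line 4 remove [olz,ytyzq] add [hamnb] -> 12 lines: iapm nufre pbh sflxb jlcnw hamnb jlug hfw vxae leg gyuwl qzjyq
Hunk 2: at line 5 remove [jlug] add [rltoi] -> 12 lines: iapm nufre pbh sflxb jlcnw hamnb rltoi hfw vxae leg gyuwl qzjyq
Hunk 3: at line 8 remove [leg] add [zdxt] -> 12 lines: iapm nufre pbh sflxb jlcnw hamnb rltoi hfw vxae zdxt gyuwl qzjyq
Hunk 4: at line 7 remove [hfw] add [dky] -> 12 lines: iapm nufre pbh sflxb jlcnw hamnb rltoi dky vxae zdxt gyuwl qzjyq
Hunk 5: at line 1 remove [pbh,sflxb,jlcnw] add [rua,vcpj] -> 11 lines: iapm nufre rua vcpj hamnb rltoi dky vxae zdxt gyuwl qzjyq
Final line 10: gyuwl

Answer: gyuwl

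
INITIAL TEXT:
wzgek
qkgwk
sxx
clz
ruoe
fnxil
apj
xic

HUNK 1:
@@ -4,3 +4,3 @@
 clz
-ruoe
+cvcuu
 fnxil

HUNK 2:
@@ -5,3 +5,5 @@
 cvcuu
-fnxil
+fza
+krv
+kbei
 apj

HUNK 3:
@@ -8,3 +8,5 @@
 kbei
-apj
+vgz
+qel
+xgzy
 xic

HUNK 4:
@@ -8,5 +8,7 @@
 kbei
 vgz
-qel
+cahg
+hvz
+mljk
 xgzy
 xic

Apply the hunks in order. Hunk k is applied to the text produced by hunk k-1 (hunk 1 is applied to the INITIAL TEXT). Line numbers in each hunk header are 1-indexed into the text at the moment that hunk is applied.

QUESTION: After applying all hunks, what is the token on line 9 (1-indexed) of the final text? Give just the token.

Answer: vgz

Derivation:
Hunk 1: at line 4 remove [ruoe] add [cvcuu] -> 8 lines: wzgek qkgwk sxx clz cvcuu fnxil apj xic
Hunk 2: at line 5 remove [fnxil] add [fza,krv,kbei] -> 10 lines: wzgek qkgwk sxx clz cvcuu fza krv kbei apj xic
Hunk 3: at line 8 remove [apj] add [vgz,qel,xgzy] -> 12 lines: wzgek qkgwk sxx clz cvcuu fza krv kbei vgz qel xgzy xic
Hunk 4: at line 8 remove [qel] add [cahg,hvz,mljk] -> 14 lines: wzgek qkgwk sxx clz cvcuu fza krv kbei vgz cahg hvz mljk xgzy xic
Final line 9: vgz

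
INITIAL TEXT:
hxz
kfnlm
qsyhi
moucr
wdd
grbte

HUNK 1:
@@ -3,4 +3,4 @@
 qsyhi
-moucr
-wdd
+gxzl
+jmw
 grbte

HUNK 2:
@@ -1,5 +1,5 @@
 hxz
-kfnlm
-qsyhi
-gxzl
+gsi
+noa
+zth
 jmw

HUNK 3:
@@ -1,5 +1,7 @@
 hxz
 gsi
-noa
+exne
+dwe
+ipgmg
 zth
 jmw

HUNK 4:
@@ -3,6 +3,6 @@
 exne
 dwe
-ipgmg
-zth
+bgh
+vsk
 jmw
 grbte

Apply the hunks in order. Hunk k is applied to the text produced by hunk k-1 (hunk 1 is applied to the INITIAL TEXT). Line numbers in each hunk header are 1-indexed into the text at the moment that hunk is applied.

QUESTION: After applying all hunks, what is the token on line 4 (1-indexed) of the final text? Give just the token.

Hunk 1: at line 3 remove [moucr,wdd] add [gxzl,jmw] -> 6 lines: hxz kfnlm qsyhi gxzl jmw grbte
Hunk 2: at line 1 remove [kfnlm,qsyhi,gxzl] add [gsi,noa,zth] -> 6 lines: hxz gsi noa zth jmw grbte
Hunk 3: at line 1 remove [noa] add [exne,dwe,ipgmg] -> 8 lines: hxz gsi exne dwe ipgmg zth jmw grbte
Hunk 4: at line 3 remove [ipgmg,zth] add [bgh,vsk] -> 8 lines: hxz gsi exne dwe bgh vsk jmw grbte
Final line 4: dwe

Answer: dwe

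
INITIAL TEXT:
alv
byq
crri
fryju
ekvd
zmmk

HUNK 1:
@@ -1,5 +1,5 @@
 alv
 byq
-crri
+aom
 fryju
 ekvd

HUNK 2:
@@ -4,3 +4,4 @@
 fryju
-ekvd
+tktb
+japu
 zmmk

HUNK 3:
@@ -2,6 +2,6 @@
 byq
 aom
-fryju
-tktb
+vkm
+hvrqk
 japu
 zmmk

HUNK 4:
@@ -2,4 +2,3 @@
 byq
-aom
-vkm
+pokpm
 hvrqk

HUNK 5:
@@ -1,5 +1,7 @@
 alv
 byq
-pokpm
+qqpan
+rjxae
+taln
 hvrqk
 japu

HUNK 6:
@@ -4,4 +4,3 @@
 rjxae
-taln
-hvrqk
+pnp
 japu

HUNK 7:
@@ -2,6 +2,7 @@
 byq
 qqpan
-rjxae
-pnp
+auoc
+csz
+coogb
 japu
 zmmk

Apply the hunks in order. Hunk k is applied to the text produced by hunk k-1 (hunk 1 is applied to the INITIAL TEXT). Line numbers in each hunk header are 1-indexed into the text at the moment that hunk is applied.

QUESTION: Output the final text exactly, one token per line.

Answer: alv
byq
qqpan
auoc
csz
coogb
japu
zmmk

Derivation:
Hunk 1: at line 1 remove [crri] add [aom] -> 6 lines: alv byq aom fryju ekvd zmmk
Hunk 2: at line 4 remove [ekvd] add [tktb,japu] -> 7 lines: alv byq aom fryju tktb japu zmmk
Hunk 3: at line 2 remove [fryju,tktb] add [vkm,hvrqk] -> 7 lines: alv byq aom vkm hvrqk japu zmmk
Hunk 4: at line 2 remove [aom,vkm] add [pokpm] -> 6 lines: alv byq pokpm hvrqk japu zmmk
Hunk 5: at line 1 remove [pokpm] add [qqpan,rjxae,taln] -> 8 lines: alv byq qqpan rjxae taln hvrqk japu zmmk
Hunk 6: at line 4 remove [taln,hvrqk] add [pnp] -> 7 lines: alv byq qqpan rjxae pnp japu zmmk
Hunk 7: at line 2 remove [rjxae,pnp] add [auoc,csz,coogb] -> 8 lines: alv byq qqpan auoc csz coogb japu zmmk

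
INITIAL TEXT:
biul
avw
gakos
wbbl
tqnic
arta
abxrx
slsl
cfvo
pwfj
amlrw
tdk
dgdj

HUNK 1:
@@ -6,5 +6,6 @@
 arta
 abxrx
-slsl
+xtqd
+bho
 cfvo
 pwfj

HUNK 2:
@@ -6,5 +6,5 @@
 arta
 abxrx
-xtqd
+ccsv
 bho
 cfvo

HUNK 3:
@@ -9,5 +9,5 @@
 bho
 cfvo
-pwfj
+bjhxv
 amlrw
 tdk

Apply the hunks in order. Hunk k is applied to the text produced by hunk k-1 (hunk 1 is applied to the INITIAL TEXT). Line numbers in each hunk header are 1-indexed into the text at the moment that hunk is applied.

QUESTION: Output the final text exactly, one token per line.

Hunk 1: at line 6 remove [slsl] add [xtqd,bho] -> 14 lines: biul avw gakos wbbl tqnic arta abxrx xtqd bho cfvo pwfj amlrw tdk dgdj
Hunk 2: at line 6 remove [xtqd] add [ccsv] -> 14 lines: biul avw gakos wbbl tqnic arta abxrx ccsv bho cfvo pwfj amlrw tdk dgdj
Hunk 3: at line 9 remove [pwfj] add [bjhxv] -> 14 lines: biul avw gakos wbbl tqnic arta abxrx ccsv bho cfvo bjhxv amlrw tdk dgdj

Answer: biul
avw
gakos
wbbl
tqnic
arta
abxrx
ccsv
bho
cfvo
bjhxv
amlrw
tdk
dgdj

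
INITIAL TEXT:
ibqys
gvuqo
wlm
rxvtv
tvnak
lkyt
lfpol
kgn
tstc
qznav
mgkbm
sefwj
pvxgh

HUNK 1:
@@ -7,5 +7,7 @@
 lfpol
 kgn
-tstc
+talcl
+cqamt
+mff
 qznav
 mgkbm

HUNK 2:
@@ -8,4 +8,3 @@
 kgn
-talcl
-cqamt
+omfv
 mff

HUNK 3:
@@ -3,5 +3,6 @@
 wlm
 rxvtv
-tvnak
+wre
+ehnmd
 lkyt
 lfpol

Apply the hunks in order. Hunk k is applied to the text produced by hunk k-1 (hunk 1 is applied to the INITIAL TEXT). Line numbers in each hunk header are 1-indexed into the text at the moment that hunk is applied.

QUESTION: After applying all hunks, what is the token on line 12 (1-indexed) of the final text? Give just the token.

Hunk 1: at line 7 remove [tstc] add [talcl,cqamt,mff] -> 15 lines: ibqys gvuqo wlm rxvtv tvnak lkyt lfpol kgn talcl cqamt mff qznav mgkbm sefwj pvxgh
Hunk 2: at line 8 remove [talcl,cqamt] add [omfv] -> 14 lines: ibqys gvuqo wlm rxvtv tvnak lkyt lfpol kgn omfv mff qznav mgkbm sefwj pvxgh
Hunk 3: at line 3 remove [tvnak] add [wre,ehnmd] -> 15 lines: ibqys gvuqo wlm rxvtv wre ehnmd lkyt lfpol kgn omfv mff qznav mgkbm sefwj pvxgh
Final line 12: qznav

Answer: qznav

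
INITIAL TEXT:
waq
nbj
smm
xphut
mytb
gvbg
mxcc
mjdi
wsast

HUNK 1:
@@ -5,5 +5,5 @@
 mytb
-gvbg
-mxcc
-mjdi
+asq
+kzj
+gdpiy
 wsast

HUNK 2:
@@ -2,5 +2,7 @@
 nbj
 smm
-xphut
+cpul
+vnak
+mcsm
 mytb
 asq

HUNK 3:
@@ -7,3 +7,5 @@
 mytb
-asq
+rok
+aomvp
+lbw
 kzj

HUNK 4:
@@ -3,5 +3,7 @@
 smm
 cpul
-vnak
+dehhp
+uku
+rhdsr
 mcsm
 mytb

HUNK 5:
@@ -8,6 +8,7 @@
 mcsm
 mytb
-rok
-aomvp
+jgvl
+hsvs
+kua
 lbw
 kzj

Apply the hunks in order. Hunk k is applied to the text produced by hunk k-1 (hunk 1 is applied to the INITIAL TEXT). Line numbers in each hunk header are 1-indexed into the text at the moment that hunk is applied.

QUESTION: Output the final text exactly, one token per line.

Answer: waq
nbj
smm
cpul
dehhp
uku
rhdsr
mcsm
mytb
jgvl
hsvs
kua
lbw
kzj
gdpiy
wsast

Derivation:
Hunk 1: at line 5 remove [gvbg,mxcc,mjdi] add [asq,kzj,gdpiy] -> 9 lines: waq nbj smm xphut mytb asq kzj gdpiy wsast
Hunk 2: at line 2 remove [xphut] add [cpul,vnak,mcsm] -> 11 lines: waq nbj smm cpul vnak mcsm mytb asq kzj gdpiy wsast
Hunk 3: at line 7 remove [asq] add [rok,aomvp,lbw] -> 13 lines: waq nbj smm cpul vnak mcsm mytb rok aomvp lbw kzj gdpiy wsast
Hunk 4: at line 3 remove [vnak] add [dehhp,uku,rhdsr] -> 15 lines: waq nbj smm cpul dehhp uku rhdsr mcsm mytb rok aomvp lbw kzj gdpiy wsast
Hunk 5: at line 8 remove [rok,aomvp] add [jgvl,hsvs,kua] -> 16 lines: waq nbj smm cpul dehhp uku rhdsr mcsm mytb jgvl hsvs kua lbw kzj gdpiy wsast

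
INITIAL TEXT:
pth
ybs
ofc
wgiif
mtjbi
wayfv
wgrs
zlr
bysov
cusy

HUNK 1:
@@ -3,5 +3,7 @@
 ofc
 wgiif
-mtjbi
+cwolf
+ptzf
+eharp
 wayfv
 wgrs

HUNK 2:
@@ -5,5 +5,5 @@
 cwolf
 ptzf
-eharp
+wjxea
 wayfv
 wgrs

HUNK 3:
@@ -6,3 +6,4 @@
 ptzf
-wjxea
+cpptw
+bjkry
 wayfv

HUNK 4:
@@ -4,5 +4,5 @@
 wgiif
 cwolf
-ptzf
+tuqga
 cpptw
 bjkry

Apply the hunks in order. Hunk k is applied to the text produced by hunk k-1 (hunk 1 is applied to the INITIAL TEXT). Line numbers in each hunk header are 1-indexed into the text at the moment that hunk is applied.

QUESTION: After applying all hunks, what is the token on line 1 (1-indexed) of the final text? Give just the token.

Hunk 1: at line 3 remove [mtjbi] add [cwolf,ptzf,eharp] -> 12 lines: pth ybs ofc wgiif cwolf ptzf eharp wayfv wgrs zlr bysov cusy
Hunk 2: at line 5 remove [eharp] add [wjxea] -> 12 lines: pth ybs ofc wgiif cwolf ptzf wjxea wayfv wgrs zlr bysov cusy
Hunk 3: at line 6 remove [wjxea] add [cpptw,bjkry] -> 13 lines: pth ybs ofc wgiif cwolf ptzf cpptw bjkry wayfv wgrs zlr bysov cusy
Hunk 4: at line 4 remove [ptzf] add [tuqga] -> 13 lines: pth ybs ofc wgiif cwolf tuqga cpptw bjkry wayfv wgrs zlr bysov cusy
Final line 1: pth

Answer: pth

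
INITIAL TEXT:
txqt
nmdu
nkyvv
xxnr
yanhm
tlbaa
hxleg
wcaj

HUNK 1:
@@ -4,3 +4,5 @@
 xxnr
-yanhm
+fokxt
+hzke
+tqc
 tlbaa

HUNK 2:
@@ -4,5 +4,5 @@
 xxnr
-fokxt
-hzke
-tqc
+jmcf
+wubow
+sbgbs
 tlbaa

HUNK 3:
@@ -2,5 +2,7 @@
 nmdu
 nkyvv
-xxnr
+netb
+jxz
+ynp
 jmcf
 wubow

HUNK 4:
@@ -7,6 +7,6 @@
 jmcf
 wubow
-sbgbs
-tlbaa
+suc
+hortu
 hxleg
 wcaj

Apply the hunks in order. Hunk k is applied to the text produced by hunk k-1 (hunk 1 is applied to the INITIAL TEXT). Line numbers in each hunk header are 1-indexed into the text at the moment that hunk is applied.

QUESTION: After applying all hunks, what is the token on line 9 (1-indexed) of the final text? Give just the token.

Answer: suc

Derivation:
Hunk 1: at line 4 remove [yanhm] add [fokxt,hzke,tqc] -> 10 lines: txqt nmdu nkyvv xxnr fokxt hzke tqc tlbaa hxleg wcaj
Hunk 2: at line 4 remove [fokxt,hzke,tqc] add [jmcf,wubow,sbgbs] -> 10 lines: txqt nmdu nkyvv xxnr jmcf wubow sbgbs tlbaa hxleg wcaj
Hunk 3: at line 2 remove [xxnr] add [netb,jxz,ynp] -> 12 lines: txqt nmdu nkyvv netb jxz ynp jmcf wubow sbgbs tlbaa hxleg wcaj
Hunk 4: at line 7 remove [sbgbs,tlbaa] add [suc,hortu] -> 12 lines: txqt nmdu nkyvv netb jxz ynp jmcf wubow suc hortu hxleg wcaj
Final line 9: suc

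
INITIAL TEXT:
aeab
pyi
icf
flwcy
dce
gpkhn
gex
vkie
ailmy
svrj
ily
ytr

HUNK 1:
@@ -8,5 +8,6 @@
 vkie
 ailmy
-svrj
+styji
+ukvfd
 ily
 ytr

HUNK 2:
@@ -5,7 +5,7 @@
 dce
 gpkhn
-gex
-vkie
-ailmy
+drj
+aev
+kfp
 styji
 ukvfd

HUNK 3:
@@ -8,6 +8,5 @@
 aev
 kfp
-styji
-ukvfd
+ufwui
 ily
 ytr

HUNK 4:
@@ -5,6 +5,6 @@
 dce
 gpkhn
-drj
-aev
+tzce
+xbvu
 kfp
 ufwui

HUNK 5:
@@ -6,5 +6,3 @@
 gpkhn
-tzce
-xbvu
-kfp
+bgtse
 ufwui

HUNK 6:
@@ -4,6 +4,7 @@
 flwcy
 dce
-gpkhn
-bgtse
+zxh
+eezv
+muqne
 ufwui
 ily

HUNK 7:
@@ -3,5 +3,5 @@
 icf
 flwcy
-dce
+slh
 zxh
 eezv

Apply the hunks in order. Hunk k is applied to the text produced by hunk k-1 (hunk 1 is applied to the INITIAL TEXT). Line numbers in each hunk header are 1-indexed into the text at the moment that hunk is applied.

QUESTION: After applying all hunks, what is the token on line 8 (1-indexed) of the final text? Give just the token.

Answer: muqne

Derivation:
Hunk 1: at line 8 remove [svrj] add [styji,ukvfd] -> 13 lines: aeab pyi icf flwcy dce gpkhn gex vkie ailmy styji ukvfd ily ytr
Hunk 2: at line 5 remove [gex,vkie,ailmy] add [drj,aev,kfp] -> 13 lines: aeab pyi icf flwcy dce gpkhn drj aev kfp styji ukvfd ily ytr
Hunk 3: at line 8 remove [styji,ukvfd] add [ufwui] -> 12 lines: aeab pyi icf flwcy dce gpkhn drj aev kfp ufwui ily ytr
Hunk 4: at line 5 remove [drj,aev] add [tzce,xbvu] -> 12 lines: aeab pyi icf flwcy dce gpkhn tzce xbvu kfp ufwui ily ytr
Hunk 5: at line 6 remove [tzce,xbvu,kfp] add [bgtse] -> 10 lines: aeab pyi icf flwcy dce gpkhn bgtse ufwui ily ytr
Hunk 6: at line 4 remove [gpkhn,bgtse] add [zxh,eezv,muqne] -> 11 lines: aeab pyi icf flwcy dce zxh eezv muqne ufwui ily ytr
Hunk 7: at line 3 remove [dce] add [slh] -> 11 lines: aeab pyi icf flwcy slh zxh eezv muqne ufwui ily ytr
Final line 8: muqne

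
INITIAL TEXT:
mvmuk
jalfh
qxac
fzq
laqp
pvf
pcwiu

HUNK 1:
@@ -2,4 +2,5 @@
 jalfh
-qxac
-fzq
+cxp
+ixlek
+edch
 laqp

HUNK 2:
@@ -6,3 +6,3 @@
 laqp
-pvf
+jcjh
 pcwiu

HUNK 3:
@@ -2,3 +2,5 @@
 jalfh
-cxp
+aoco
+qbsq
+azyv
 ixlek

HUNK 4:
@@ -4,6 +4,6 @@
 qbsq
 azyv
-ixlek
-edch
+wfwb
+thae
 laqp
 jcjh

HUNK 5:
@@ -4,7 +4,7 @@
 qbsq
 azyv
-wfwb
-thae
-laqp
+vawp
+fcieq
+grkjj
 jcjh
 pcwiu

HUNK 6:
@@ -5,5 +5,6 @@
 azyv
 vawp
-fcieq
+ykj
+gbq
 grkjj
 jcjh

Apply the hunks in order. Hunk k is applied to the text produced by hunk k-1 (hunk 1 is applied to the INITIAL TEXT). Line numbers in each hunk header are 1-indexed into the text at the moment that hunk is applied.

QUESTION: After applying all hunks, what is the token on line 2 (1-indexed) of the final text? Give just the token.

Hunk 1: at line 2 remove [qxac,fzq] add [cxp,ixlek,edch] -> 8 lines: mvmuk jalfh cxp ixlek edch laqp pvf pcwiu
Hunk 2: at line 6 remove [pvf] add [jcjh] -> 8 lines: mvmuk jalfh cxp ixlek edch laqp jcjh pcwiu
Hunk 3: at line 2 remove [cxp] add [aoco,qbsq,azyv] -> 10 lines: mvmuk jalfh aoco qbsq azyv ixlek edch laqp jcjh pcwiu
Hunk 4: at line 4 remove [ixlek,edch] add [wfwb,thae] -> 10 lines: mvmuk jalfh aoco qbsq azyv wfwb thae laqp jcjh pcwiu
Hunk 5: at line 4 remove [wfwb,thae,laqp] add [vawp,fcieq,grkjj] -> 10 lines: mvmuk jalfh aoco qbsq azyv vawp fcieq grkjj jcjh pcwiu
Hunk 6: at line 5 remove [fcieq] add [ykj,gbq] -> 11 lines: mvmuk jalfh aoco qbsq azyv vawp ykj gbq grkjj jcjh pcwiu
Final line 2: jalfh

Answer: jalfh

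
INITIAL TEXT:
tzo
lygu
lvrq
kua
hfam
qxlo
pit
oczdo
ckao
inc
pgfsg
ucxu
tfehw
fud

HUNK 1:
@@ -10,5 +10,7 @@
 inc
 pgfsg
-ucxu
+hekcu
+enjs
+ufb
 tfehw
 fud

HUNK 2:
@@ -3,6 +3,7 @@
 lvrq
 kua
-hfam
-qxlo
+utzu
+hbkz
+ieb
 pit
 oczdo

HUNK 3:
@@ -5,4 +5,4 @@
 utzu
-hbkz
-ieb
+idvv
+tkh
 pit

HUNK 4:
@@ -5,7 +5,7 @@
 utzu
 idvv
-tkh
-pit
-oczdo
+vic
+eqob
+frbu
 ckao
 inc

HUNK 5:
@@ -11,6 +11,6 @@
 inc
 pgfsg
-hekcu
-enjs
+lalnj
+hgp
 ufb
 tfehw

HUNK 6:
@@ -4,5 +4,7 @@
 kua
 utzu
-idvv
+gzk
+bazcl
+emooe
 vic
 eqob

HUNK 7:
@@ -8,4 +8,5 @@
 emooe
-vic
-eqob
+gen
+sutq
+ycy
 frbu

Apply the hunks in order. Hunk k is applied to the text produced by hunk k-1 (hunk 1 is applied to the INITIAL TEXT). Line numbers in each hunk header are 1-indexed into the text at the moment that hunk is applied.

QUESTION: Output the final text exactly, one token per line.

Hunk 1: at line 10 remove [ucxu] add [hekcu,enjs,ufb] -> 16 lines: tzo lygu lvrq kua hfam qxlo pit oczdo ckao inc pgfsg hekcu enjs ufb tfehw fud
Hunk 2: at line 3 remove [hfam,qxlo] add [utzu,hbkz,ieb] -> 17 lines: tzo lygu lvrq kua utzu hbkz ieb pit oczdo ckao inc pgfsg hekcu enjs ufb tfehw fud
Hunk 3: at line 5 remove [hbkz,ieb] add [idvv,tkh] -> 17 lines: tzo lygu lvrq kua utzu idvv tkh pit oczdo ckao inc pgfsg hekcu enjs ufb tfehw fud
Hunk 4: at line 5 remove [tkh,pit,oczdo] add [vic,eqob,frbu] -> 17 lines: tzo lygu lvrq kua utzu idvv vic eqob frbu ckao inc pgfsg hekcu enjs ufb tfehw fud
Hunk 5: at line 11 remove [hekcu,enjs] add [lalnj,hgp] -> 17 lines: tzo lygu lvrq kua utzu idvv vic eqob frbu ckao inc pgfsg lalnj hgp ufb tfehw fud
Hunk 6: at line 4 remove [idvv] add [gzk,bazcl,emooe] -> 19 lines: tzo lygu lvrq kua utzu gzk bazcl emooe vic eqob frbu ckao inc pgfsg lalnj hgp ufb tfehw fud
Hunk 7: at line 8 remove [vic,eqob] add [gen,sutq,ycy] -> 20 lines: tzo lygu lvrq kua utzu gzk bazcl emooe gen sutq ycy frbu ckao inc pgfsg lalnj hgp ufb tfehw fud

Answer: tzo
lygu
lvrq
kua
utzu
gzk
bazcl
emooe
gen
sutq
ycy
frbu
ckao
inc
pgfsg
lalnj
hgp
ufb
tfehw
fud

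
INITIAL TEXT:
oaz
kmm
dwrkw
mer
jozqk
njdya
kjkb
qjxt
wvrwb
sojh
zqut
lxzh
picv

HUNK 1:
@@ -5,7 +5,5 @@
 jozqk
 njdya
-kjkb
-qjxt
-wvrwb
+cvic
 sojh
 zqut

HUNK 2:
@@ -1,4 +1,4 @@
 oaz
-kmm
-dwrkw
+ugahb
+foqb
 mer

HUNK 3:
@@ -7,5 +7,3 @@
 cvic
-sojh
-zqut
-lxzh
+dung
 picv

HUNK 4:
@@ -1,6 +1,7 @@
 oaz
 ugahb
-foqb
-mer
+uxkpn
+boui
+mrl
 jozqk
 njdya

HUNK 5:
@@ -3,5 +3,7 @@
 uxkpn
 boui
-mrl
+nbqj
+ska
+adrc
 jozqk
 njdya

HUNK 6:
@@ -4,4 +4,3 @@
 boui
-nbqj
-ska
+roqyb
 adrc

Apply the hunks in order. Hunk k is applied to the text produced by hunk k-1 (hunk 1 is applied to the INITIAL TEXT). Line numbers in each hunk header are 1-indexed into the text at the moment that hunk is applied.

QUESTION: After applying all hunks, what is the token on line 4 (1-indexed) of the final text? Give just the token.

Hunk 1: at line 5 remove [kjkb,qjxt,wvrwb] add [cvic] -> 11 lines: oaz kmm dwrkw mer jozqk njdya cvic sojh zqut lxzh picv
Hunk 2: at line 1 remove [kmm,dwrkw] add [ugahb,foqb] -> 11 lines: oaz ugahb foqb mer jozqk njdya cvic sojh zqut lxzh picv
Hunk 3: at line 7 remove [sojh,zqut,lxzh] add [dung] -> 9 lines: oaz ugahb foqb mer jozqk njdya cvic dung picv
Hunk 4: at line 1 remove [foqb,mer] add [uxkpn,boui,mrl] -> 10 lines: oaz ugahb uxkpn boui mrl jozqk njdya cvic dung picv
Hunk 5: at line 3 remove [mrl] add [nbqj,ska,adrc] -> 12 lines: oaz ugahb uxkpn boui nbqj ska adrc jozqk njdya cvic dung picv
Hunk 6: at line 4 remove [nbqj,ska] add [roqyb] -> 11 lines: oaz ugahb uxkpn boui roqyb adrc jozqk njdya cvic dung picv
Final line 4: boui

Answer: boui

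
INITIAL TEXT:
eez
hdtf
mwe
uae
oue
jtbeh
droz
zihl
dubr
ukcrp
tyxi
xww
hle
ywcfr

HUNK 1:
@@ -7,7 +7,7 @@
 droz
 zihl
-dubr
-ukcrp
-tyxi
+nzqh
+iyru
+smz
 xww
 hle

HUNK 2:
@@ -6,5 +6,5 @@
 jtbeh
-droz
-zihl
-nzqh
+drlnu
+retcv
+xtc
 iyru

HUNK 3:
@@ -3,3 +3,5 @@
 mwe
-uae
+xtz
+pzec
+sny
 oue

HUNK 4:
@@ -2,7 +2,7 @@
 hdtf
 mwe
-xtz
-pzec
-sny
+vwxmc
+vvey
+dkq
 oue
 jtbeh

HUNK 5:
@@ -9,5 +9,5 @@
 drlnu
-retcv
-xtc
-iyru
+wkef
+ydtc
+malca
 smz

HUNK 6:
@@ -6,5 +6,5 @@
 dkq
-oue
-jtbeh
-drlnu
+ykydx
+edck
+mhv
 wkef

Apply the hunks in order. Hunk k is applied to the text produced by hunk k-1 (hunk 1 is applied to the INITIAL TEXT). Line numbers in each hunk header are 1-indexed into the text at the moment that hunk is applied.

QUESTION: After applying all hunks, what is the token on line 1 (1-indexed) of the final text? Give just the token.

Hunk 1: at line 7 remove [dubr,ukcrp,tyxi] add [nzqh,iyru,smz] -> 14 lines: eez hdtf mwe uae oue jtbeh droz zihl nzqh iyru smz xww hle ywcfr
Hunk 2: at line 6 remove [droz,zihl,nzqh] add [drlnu,retcv,xtc] -> 14 lines: eez hdtf mwe uae oue jtbeh drlnu retcv xtc iyru smz xww hle ywcfr
Hunk 3: at line 3 remove [uae] add [xtz,pzec,sny] -> 16 lines: eez hdtf mwe xtz pzec sny oue jtbeh drlnu retcv xtc iyru smz xww hle ywcfr
Hunk 4: at line 2 remove [xtz,pzec,sny] add [vwxmc,vvey,dkq] -> 16 lines: eez hdtf mwe vwxmc vvey dkq oue jtbeh drlnu retcv xtc iyru smz xww hle ywcfr
Hunk 5: at line 9 remove [retcv,xtc,iyru] add [wkef,ydtc,malca] -> 16 lines: eez hdtf mwe vwxmc vvey dkq oue jtbeh drlnu wkef ydtc malca smz xww hle ywcfr
Hunk 6: at line 6 remove [oue,jtbeh,drlnu] add [ykydx,edck,mhv] -> 16 lines: eez hdtf mwe vwxmc vvey dkq ykydx edck mhv wkef ydtc malca smz xww hle ywcfr
Final line 1: eez

Answer: eez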